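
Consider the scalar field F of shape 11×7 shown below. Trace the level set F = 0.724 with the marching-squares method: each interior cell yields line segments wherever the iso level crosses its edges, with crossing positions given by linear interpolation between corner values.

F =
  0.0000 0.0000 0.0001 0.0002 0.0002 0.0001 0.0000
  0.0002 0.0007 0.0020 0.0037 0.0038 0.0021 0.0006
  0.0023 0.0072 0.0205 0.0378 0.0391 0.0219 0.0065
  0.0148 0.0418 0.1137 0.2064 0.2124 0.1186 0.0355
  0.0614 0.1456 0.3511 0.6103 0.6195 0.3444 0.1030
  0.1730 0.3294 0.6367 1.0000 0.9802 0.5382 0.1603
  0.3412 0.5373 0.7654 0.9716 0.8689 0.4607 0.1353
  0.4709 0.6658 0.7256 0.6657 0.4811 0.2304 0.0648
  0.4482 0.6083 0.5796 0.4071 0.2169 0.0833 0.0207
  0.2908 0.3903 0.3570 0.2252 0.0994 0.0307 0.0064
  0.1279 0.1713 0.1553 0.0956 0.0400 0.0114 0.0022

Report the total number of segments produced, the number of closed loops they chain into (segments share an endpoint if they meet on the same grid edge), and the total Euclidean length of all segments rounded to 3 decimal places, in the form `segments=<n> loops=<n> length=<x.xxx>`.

cell (4,2): code 0100 → (4.292,3.000)–(5.000,2.240)
cell (4,3): code 1100 → (4.290,4.000)–(4.292,3.000)
cell (4,4): code 1000 → (5.000,4.580)–(4.290,4.000)
cell (5,1): code 0100 → (5.678,2.000)–(6.000,1.819)
cell (5,2): code 1110 → (5.000,2.240)–(5.678,2.000)
cell (5,4): code 1001 → (6.000,4.355)–(5.000,4.580)
cell (6,1): code 0110 → (6.000,1.819)–(7.000,1.973)
cell (6,2): code 1011 → (7.000,2.027)–(6.809,3.000)
cell (6,3): code 0011 → (6.809,3.000)–(6.374,4.000)
cell (6,4): code 0001 → (6.374,4.000)–(6.000,4.355)
cell (7,1): code 0010 → (7.000,1.973)–(7.011,2.000)
cell (7,2): code 0001 → (7.011,2.000)–(7.000,2.027)
total: 12 segments, chained into 1 closed loop(s), length Σ = 8.736977

segments=12 loops=1 length=8.737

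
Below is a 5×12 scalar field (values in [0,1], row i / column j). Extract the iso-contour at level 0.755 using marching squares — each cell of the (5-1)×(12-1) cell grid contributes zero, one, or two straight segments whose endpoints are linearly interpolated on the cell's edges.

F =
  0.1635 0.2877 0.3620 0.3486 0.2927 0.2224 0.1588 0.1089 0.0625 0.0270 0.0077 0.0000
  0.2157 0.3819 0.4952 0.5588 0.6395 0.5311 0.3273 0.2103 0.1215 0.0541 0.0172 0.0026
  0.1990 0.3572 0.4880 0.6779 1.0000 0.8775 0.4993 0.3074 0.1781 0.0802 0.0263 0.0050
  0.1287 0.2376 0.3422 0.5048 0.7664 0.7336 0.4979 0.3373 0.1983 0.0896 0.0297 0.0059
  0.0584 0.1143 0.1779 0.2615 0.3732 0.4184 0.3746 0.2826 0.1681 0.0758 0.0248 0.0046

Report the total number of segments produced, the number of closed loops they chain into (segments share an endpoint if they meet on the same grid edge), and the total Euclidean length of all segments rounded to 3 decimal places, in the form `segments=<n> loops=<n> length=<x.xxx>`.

segments=8 loops=1 length=5.763

cell (1,3): code 0100 → (1.320,4.000)–(2.000,3.239)
cell (1,4): code 1100 → (1.646,5.000)–(1.320,4.000)
cell (1,5): code 1000 → (2.000,5.324)–(1.646,5.000)
cell (2,3): code 0110 → (2.000,3.239)–(3.000,3.956)
cell (2,4): code 1011 → (3.000,4.348)–(2.851,5.000)
cell (2,5): code 0001 → (2.851,5.000)–(2.000,5.324)
cell (3,3): code 0010 → (3.000,3.956)–(3.029,4.000)
cell (3,4): code 0001 → (3.029,4.000)–(3.000,4.348)
total: 8 segments, chained into 1 closed loop(s), length Σ = 5.762982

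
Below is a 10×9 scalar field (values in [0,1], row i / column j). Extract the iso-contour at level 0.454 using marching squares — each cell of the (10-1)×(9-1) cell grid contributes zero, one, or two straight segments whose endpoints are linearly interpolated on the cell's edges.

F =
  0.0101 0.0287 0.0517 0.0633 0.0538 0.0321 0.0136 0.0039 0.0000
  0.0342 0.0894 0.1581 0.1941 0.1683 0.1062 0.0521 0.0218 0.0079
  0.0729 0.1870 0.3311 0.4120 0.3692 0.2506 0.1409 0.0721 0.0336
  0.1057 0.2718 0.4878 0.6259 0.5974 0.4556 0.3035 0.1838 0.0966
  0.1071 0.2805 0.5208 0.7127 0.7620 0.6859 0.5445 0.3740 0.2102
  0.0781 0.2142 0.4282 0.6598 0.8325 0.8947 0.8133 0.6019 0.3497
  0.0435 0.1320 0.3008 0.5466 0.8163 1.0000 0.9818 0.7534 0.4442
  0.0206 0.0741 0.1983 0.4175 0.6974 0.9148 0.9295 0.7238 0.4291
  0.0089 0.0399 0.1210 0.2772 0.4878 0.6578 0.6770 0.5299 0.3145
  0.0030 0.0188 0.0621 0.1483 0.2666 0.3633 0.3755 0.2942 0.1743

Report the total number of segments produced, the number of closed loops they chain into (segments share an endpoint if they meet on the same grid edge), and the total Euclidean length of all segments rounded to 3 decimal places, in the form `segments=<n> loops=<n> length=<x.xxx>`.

segments=24 loops=1 length=19.603

cell (2,1): code 0100 → (2.784,2.000)–(3.000,1.844)
cell (2,2): code 1100 → (2.196,3.000)–(2.784,2.000)
cell (2,3): code 1100 → (2.372,4.000)–(2.196,3.000)
cell (2,4): code 1100 → (2.992,5.000)–(2.372,4.000)
cell (2,5): code 1000 → (3.000,5.011)–(2.992,5.000)
cell (3,1): code 0110 → (3.000,1.844)–(4.000,1.722)
cell (3,5): code 1101 → (3.624,6.000)–(3.000,5.011)
cell (3,6): code 1000 → (4.000,6.531)–(3.624,6.000)
cell (4,1): code 0010 → (4.000,1.722)–(4.721,2.000)
cell (4,2): code 0111 → (4.721,2.000)–(5.000,2.111)
cell (4,6): code 1101 → (4.351,7.000)–(4.000,6.531)
cell (4,7): code 1000 → (5.000,7.586)–(4.351,7.000)
cell (5,2): code 0110 → (5.000,2.111)–(6.000,2.623)
cell (5,7): code 1001 → (6.000,7.968)–(5.000,7.586)
cell (6,2): code 0010 → (6.000,2.623)–(6.717,3.000)
cell (6,3): code 0111 → (6.717,3.000)–(7.000,3.130)
cell (6,7): code 1001 → (7.000,7.916)–(6.000,7.968)
cell (7,3): code 0110 → (7.000,3.130)–(8.000,3.840)
cell (7,7): code 1001 → (8.000,7.352)–(7.000,7.916)
cell (8,3): code 0010 → (8.000,3.840)–(8.153,4.000)
cell (8,4): code 0011 → (8.153,4.000)–(8.692,5.000)
cell (8,5): code 0011 → (8.692,5.000)–(8.740,6.000)
cell (8,6): code 0011 → (8.740,6.000)–(8.322,7.000)
cell (8,7): code 0001 → (8.322,7.000)–(8.000,7.352)
total: 24 segments, chained into 1 closed loop(s), length Σ = 19.603418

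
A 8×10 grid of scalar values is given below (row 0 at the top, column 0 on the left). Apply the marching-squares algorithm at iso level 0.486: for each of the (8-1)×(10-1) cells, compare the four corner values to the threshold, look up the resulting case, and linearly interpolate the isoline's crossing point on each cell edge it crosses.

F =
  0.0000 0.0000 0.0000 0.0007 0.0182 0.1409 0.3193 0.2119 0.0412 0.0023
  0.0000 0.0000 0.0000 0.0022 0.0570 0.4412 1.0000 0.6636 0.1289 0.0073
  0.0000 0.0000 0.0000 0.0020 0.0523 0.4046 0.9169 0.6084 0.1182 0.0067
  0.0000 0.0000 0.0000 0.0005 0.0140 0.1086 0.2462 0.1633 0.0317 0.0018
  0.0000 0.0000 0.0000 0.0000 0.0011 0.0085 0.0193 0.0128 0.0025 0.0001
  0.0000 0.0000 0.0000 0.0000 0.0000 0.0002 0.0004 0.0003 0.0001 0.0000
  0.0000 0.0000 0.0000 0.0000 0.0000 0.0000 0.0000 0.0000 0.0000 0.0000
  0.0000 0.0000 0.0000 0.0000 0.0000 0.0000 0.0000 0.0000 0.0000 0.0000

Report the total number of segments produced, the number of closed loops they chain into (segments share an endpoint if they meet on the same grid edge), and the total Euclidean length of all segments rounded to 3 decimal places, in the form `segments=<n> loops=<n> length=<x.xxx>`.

segments=8 loops=1 length=7.270

cell (0,5): code 0100 → (0.245,6.000)–(1.000,5.080)
cell (0,6): code 1100 → (0.607,7.000)–(0.245,6.000)
cell (0,7): code 1000 → (1.000,7.332)–(0.607,7.000)
cell (1,5): code 0110 → (1.000,5.080)–(2.000,5.159)
cell (1,7): code 1001 → (2.000,7.250)–(1.000,7.332)
cell (2,5): code 0010 → (2.000,5.159)–(2.642,6.000)
cell (2,6): code 0011 → (2.642,6.000)–(2.275,7.000)
cell (2,7): code 0001 → (2.275,7.000)–(2.000,7.250)
total: 8 segments, chained into 1 closed loop(s), length Σ = 7.269963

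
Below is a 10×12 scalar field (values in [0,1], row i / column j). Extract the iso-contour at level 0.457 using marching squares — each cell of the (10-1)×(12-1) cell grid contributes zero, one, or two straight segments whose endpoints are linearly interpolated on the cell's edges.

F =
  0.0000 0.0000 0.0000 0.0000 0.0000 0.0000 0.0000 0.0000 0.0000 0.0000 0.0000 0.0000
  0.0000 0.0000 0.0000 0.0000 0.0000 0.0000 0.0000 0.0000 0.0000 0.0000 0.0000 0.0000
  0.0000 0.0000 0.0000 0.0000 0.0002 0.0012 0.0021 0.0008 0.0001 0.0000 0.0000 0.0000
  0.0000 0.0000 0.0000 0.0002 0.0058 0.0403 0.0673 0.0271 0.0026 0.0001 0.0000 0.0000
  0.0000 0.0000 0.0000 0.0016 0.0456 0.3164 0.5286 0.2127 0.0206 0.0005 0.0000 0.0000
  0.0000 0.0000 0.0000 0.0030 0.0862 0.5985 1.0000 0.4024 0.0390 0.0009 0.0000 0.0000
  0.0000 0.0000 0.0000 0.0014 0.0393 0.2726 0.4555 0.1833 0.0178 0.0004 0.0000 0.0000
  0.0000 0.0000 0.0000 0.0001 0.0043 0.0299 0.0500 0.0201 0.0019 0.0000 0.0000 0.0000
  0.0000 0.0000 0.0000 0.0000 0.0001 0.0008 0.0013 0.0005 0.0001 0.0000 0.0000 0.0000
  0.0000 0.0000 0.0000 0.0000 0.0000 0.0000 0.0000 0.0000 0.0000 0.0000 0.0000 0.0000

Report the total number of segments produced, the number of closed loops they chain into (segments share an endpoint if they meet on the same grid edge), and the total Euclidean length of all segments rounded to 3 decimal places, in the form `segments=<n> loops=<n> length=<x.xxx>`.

segments=8 loops=1 length=6.270

cell (3,5): code 0100 → (3.845,6.000)–(4.000,5.663)
cell (3,6): code 1000 → (4.000,6.227)–(3.845,6.000)
cell (4,4): code 0100 → (4.498,5.000)–(5.000,4.724)
cell (4,5): code 1110 → (4.000,5.663)–(4.498,5.000)
cell (4,6): code 1001 → (5.000,6.909)–(4.000,6.227)
cell (5,4): code 0010 → (5.000,4.724)–(5.434,5.000)
cell (5,5): code 0011 → (5.434,5.000)–(5.997,6.000)
cell (5,6): code 0001 → (5.997,6.000)–(5.000,6.909)
total: 8 segments, chained into 1 closed loop(s), length Σ = 6.269578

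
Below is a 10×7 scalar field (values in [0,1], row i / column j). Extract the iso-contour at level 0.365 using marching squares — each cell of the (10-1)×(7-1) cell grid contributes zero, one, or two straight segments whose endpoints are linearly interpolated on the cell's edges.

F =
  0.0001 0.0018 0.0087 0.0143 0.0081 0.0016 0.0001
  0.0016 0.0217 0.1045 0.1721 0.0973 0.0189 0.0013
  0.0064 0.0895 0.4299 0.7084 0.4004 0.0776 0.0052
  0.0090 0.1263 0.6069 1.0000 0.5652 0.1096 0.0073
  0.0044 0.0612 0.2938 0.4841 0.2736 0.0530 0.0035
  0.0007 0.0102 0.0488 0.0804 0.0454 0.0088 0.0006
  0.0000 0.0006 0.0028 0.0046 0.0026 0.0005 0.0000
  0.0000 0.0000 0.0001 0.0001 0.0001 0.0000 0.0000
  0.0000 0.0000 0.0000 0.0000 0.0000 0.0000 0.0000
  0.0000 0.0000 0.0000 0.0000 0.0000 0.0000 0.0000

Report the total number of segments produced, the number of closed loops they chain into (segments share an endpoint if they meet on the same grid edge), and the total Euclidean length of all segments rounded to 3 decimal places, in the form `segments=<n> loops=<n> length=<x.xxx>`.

segments=12 loops=1 length=8.799

cell (1,1): code 0100 → (1.801,2.000)–(2.000,1.809)
cell (1,2): code 1100 → (1.360,3.000)–(1.801,2.000)
cell (1,3): code 1100 → (1.883,4.000)–(1.360,3.000)
cell (1,4): code 1000 → (2.000,4.110)–(1.883,4.000)
cell (2,1): code 0110 → (2.000,1.809)–(3.000,1.497)
cell (2,4): code 1001 → (3.000,4.439)–(2.000,4.110)
cell (3,1): code 0010 → (3.000,1.497)–(3.773,2.000)
cell (3,2): code 0111 → (3.773,2.000)–(4.000,2.374)
cell (3,3): code 1011 → (4.000,3.566)–(3.687,4.000)
cell (3,4): code 0001 → (3.687,4.000)–(3.000,4.439)
cell (4,2): code 0010 → (4.000,2.374)–(4.295,3.000)
cell (4,3): code 0001 → (4.295,3.000)–(4.000,3.566)
total: 12 segments, chained into 1 closed loop(s), length Σ = 8.799025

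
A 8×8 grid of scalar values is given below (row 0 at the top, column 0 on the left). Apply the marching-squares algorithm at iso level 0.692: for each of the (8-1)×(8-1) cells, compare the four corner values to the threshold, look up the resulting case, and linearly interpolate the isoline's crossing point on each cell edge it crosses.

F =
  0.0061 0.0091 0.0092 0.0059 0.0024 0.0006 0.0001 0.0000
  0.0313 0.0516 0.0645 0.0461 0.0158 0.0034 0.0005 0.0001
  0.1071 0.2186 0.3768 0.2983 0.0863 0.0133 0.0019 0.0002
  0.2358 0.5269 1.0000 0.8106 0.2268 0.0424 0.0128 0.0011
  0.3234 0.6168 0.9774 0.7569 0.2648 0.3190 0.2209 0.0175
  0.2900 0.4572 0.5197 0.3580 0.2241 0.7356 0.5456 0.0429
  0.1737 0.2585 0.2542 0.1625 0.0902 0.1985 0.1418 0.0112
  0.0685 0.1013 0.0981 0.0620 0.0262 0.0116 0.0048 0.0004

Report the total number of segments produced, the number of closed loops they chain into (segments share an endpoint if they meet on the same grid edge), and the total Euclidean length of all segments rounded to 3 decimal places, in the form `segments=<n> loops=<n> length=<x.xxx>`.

segments=12 loops=2 length=7.238

cell (2,1): code 0100 → (2.506,2.000)–(3.000,1.349)
cell (2,2): code 1100 → (2.768,3.000)–(2.506,2.000)
cell (2,3): code 1000 → (3.000,3.203)–(2.768,3.000)
cell (3,1): code 0110 → (3.000,1.349)–(4.000,1.209)
cell (3,3): code 1001 → (4.000,3.132)–(3.000,3.203)
cell (4,1): code 0010 → (4.000,1.209)–(4.624,2.000)
cell (4,2): code 0011 → (4.624,2.000)–(4.163,3.000)
cell (4,3): code 0001 → (4.163,3.000)–(4.000,3.132)
cell (4,4): code 0100 → (4.895,5.000)–(5.000,4.915)
cell (4,5): code 1000 → (5.000,5.229)–(4.895,5.000)
cell (5,4): code 0010 → (5.000,4.915)–(5.081,5.000)
cell (5,5): code 0001 → (5.081,5.000)–(5.000,5.229)
total: 12 segments, chained into 2 closed loop(s), length Σ = 7.238066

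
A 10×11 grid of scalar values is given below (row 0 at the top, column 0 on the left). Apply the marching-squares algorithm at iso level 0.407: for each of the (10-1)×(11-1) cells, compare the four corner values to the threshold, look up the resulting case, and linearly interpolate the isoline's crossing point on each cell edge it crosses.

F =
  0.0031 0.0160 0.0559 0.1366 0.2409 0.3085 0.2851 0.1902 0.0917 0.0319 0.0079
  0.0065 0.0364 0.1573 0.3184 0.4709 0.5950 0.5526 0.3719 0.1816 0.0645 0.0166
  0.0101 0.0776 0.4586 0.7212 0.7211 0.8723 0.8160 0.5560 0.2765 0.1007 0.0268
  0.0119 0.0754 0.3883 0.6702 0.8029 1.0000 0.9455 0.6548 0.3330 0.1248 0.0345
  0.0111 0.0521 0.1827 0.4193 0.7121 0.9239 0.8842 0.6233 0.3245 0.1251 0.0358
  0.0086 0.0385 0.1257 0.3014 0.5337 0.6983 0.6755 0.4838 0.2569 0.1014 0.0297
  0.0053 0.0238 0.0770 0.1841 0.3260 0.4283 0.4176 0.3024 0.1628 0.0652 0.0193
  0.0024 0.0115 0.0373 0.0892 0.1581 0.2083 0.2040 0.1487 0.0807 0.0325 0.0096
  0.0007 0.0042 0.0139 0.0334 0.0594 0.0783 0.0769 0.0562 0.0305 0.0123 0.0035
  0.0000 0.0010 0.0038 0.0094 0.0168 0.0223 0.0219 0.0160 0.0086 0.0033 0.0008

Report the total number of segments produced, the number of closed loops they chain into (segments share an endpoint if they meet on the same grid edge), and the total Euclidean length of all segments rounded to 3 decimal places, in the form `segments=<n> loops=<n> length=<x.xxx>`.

cell (0,3): code 0100 → (0.722,4.000)–(1.000,3.581)
cell (0,4): code 1100 → (0.344,5.000)–(0.722,4.000)
cell (0,5): code 1100 → (0.456,6.000)–(0.344,5.000)
cell (0,6): code 1000 → (1.000,6.806)–(0.456,6.000)
cell (1,1): code 0100 → (1.829,2.000)–(2.000,1.865)
cell (1,2): code 1100 → (1.220,3.000)–(1.829,2.000)
cell (1,3): code 1110 → (1.000,3.581)–(1.220,3.000)
cell (1,6): code 1101 → (1.191,7.000)–(1.000,6.806)
cell (1,7): code 1000 → (2.000,7.533)–(1.191,7.000)
cell (2,1): code 0010 → (2.000,1.865)–(2.734,2.000)
cell (2,2): code 0111 → (2.734,2.000)–(3.000,2.066)
cell (2,7): code 1001 → (3.000,7.770)–(2.000,7.533)
cell (3,2): code 0110 → (3.000,2.066)–(4.000,2.948)
cell (3,7): code 1001 → (4.000,7.724)–(3.000,7.770)
cell (4,2): code 0010 → (4.000,2.948)–(4.104,3.000)
cell (4,3): code 0111 → (4.104,3.000)–(5.000,3.455)
cell (4,7): code 1001 → (5.000,7.338)–(4.000,7.724)
cell (5,3): code 0010 → (5.000,3.455)–(5.610,4.000)
cell (5,4): code 0111 → (5.610,4.000)–(6.000,4.792)
cell (5,6): code 1011 → (6.000,6.092)–(5.423,7.000)
cell (5,7): code 0001 → (5.423,7.000)–(5.000,7.338)
cell (6,4): code 0010 → (6.000,4.792)–(6.097,5.000)
cell (6,5): code 0011 → (6.097,5.000)–(6.050,6.000)
cell (6,6): code 0001 → (6.050,6.000)–(6.000,6.092)
total: 24 segments, chained into 1 closed loop(s), length Σ = 18.031165

segments=24 loops=1 length=18.031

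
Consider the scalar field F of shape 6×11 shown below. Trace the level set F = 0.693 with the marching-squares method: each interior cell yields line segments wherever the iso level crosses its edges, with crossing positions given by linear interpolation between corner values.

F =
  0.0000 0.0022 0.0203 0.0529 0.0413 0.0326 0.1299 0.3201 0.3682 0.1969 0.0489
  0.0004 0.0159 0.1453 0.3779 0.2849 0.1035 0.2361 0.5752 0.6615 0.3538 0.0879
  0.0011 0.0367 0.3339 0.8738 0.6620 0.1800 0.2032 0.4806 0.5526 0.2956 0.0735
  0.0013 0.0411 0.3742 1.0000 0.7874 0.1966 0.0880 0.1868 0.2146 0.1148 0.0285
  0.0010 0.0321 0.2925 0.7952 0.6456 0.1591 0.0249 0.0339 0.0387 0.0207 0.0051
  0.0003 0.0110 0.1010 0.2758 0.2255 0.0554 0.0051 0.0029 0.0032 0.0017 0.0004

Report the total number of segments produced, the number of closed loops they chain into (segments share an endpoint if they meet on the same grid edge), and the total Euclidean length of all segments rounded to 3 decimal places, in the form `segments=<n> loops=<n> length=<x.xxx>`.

cell (1,2): code 0100 → (1.635,3.000)–(2.000,2.665)
cell (1,3): code 1000 → (2.000,3.854)–(1.635,3.000)
cell (2,2): code 0110 → (2.000,2.665)–(3.000,2.509)
cell (2,3): code 1101 → (2.247,4.000)–(2.000,3.854)
cell (2,4): code 1000 → (3.000,4.160)–(2.247,4.000)
cell (3,2): code 0110 → (3.000,2.509)–(4.000,2.797)
cell (3,3): code 1011 → (4.000,3.683)–(3.666,4.000)
cell (3,4): code 0001 → (3.666,4.000)–(3.000,4.160)
cell (4,2): code 0010 → (4.000,2.797)–(4.197,3.000)
cell (4,3): code 0001 → (4.197,3.000)–(4.000,3.683)
total: 10 segments, chained into 1 closed loop(s), length Σ = 6.671684

segments=10 loops=1 length=6.672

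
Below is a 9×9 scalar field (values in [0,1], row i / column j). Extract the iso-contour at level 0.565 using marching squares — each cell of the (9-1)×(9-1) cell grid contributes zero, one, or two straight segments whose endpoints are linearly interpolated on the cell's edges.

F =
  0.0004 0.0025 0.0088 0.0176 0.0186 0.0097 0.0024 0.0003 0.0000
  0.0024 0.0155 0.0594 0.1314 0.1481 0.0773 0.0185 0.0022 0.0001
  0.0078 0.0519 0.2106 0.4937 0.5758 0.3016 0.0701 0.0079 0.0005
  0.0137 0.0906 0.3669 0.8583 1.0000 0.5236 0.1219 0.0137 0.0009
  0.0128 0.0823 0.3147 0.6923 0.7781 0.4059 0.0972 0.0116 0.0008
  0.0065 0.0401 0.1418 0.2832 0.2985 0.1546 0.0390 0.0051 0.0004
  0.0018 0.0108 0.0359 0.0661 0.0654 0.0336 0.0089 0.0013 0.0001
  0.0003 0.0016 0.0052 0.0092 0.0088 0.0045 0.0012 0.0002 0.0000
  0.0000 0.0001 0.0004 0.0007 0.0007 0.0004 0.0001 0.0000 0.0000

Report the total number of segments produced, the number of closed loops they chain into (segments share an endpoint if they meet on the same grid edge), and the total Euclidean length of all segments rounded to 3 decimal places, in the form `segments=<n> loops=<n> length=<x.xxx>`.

segments=10 loops=1 length=7.682

cell (1,3): code 0100 → (1.975,4.000)–(2.000,3.868)
cell (1,4): code 1000 → (2.000,4.039)–(1.975,4.000)
cell (2,2): code 0100 → (2.196,3.000)–(3.000,2.403)
cell (2,3): code 1110 → (2.000,3.868)–(2.196,3.000)
cell (2,4): code 1001 → (3.000,4.913)–(2.000,4.039)
cell (3,2): code 0110 → (3.000,2.403)–(4.000,2.663)
cell (3,4): code 1001 → (4.000,4.573)–(3.000,4.913)
cell (4,2): code 0010 → (4.000,2.663)–(4.311,3.000)
cell (4,3): code 0011 → (4.311,3.000)–(4.444,4.000)
cell (4,4): code 0001 → (4.444,4.000)–(4.000,4.573)
total: 10 segments, chained into 1 closed loop(s), length Σ = 7.682461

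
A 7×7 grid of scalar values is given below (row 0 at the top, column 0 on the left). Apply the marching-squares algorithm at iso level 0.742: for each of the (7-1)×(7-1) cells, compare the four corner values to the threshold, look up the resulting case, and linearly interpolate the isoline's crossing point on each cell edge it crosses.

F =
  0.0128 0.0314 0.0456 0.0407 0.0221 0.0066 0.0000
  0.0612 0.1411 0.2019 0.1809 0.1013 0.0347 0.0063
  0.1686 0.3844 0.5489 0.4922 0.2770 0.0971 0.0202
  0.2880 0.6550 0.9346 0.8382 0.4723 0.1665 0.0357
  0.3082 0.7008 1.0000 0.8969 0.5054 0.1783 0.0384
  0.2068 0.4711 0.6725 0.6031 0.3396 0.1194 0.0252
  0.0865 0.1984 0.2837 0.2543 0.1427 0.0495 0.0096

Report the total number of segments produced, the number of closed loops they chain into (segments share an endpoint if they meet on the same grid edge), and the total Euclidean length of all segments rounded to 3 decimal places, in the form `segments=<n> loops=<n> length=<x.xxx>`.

segments=8 loops=1 length=7.142

cell (2,1): code 0100 → (2.501,2.000)–(3.000,1.311)
cell (2,2): code 1100 → (2.722,3.000)–(2.501,2.000)
cell (2,3): code 1000 → (3.000,3.263)–(2.722,3.000)
cell (3,1): code 0110 → (3.000,1.311)–(4.000,1.138)
cell (3,3): code 1001 → (4.000,3.396)–(3.000,3.263)
cell (4,1): code 0010 → (4.000,1.138)–(4.788,2.000)
cell (4,2): code 0011 → (4.788,2.000)–(4.527,3.000)
cell (4,3): code 0001 → (4.527,3.000)–(4.000,3.396)
total: 8 segments, chained into 1 closed loop(s), length Σ = 7.141898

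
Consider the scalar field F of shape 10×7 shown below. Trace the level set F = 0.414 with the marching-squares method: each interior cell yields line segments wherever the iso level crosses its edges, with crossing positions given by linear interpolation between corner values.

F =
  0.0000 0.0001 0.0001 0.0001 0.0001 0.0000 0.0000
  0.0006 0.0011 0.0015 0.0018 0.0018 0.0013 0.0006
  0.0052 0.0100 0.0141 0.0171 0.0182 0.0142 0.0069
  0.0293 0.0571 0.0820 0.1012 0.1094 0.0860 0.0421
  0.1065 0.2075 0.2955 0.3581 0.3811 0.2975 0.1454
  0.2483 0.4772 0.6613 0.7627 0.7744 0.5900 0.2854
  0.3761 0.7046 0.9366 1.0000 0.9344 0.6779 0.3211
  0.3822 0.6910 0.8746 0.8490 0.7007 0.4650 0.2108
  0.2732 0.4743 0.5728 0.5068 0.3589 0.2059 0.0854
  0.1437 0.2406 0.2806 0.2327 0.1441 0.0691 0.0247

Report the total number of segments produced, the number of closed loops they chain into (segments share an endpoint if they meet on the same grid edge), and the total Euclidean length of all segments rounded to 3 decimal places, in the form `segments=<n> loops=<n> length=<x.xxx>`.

segments=18 loops=1 length=15.886

cell (4,0): code 0100 → (4.766,1.000)–(5.000,0.724)
cell (4,1): code 1100 → (4.324,2.000)–(4.766,1.000)
cell (4,2): code 1100 → (4.138,3.000)–(4.324,2.000)
cell (4,3): code 1100 → (4.084,4.000)–(4.138,3.000)
cell (4,4): code 1100 → (4.398,5.000)–(4.084,4.000)
cell (4,5): code 1000 → (5.000,5.578)–(4.398,5.000)
cell (5,0): code 0110 → (5.000,0.724)–(6.000,0.115)
cell (5,5): code 1001 → (6.000,5.740)–(5.000,5.578)
cell (6,0): code 0110 → (6.000,0.115)–(7.000,0.103)
cell (6,5): code 1001 → (7.000,5.201)–(6.000,5.740)
cell (7,0): code 0110 → (7.000,0.103)–(8.000,0.700)
cell (7,3): code 1011 → (8.000,3.627)–(7.839,4.000)
cell (7,4): code 0011 → (7.839,4.000)–(7.197,5.000)
cell (7,5): code 0001 → (7.197,5.000)–(7.000,5.201)
cell (8,0): code 0010 → (8.000,0.700)–(8.258,1.000)
cell (8,1): code 0011 → (8.258,1.000)–(8.543,2.000)
cell (8,2): code 0011 → (8.543,2.000)–(8.339,3.000)
cell (8,3): code 0001 → (8.339,3.000)–(8.000,3.627)
total: 18 segments, chained into 1 closed loop(s), length Σ = 15.885511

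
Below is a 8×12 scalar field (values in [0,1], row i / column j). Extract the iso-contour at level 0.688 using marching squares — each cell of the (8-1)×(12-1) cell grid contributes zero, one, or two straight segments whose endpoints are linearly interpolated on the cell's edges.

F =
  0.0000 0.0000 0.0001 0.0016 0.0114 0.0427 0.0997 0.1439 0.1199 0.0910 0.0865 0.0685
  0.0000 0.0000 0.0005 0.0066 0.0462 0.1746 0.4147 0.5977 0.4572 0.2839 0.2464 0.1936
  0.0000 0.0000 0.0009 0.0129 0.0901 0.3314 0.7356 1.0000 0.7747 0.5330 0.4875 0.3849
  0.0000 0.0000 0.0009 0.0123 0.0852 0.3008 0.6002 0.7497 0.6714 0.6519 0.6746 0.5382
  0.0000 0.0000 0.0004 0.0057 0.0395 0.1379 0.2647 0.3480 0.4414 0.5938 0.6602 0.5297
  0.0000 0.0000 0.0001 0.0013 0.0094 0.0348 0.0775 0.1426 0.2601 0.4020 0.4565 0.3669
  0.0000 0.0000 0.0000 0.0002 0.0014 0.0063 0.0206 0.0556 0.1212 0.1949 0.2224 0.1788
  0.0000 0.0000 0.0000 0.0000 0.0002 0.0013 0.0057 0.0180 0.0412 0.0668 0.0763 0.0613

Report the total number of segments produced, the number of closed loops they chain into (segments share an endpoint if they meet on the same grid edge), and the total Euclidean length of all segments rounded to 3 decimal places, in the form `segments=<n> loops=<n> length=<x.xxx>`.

segments=10 loops=1 length=6.607

cell (1,5): code 0100 → (1.852,6.000)–(2.000,5.882)
cell (1,6): code 1100 → (1.224,7.000)–(1.852,6.000)
cell (1,7): code 1100 → (1.727,8.000)–(1.224,7.000)
cell (1,8): code 1000 → (2.000,8.359)–(1.727,8.000)
cell (2,5): code 0010 → (2.000,5.882)–(2.352,6.000)
cell (2,6): code 0111 → (2.352,6.000)–(3.000,6.587)
cell (2,7): code 1011 → (3.000,7.788)–(2.839,8.000)
cell (2,8): code 0001 → (2.839,8.000)–(2.000,8.359)
cell (3,6): code 0010 → (3.000,6.587)–(3.154,7.000)
cell (3,7): code 0001 → (3.154,7.000)–(3.000,7.788)
total: 10 segments, chained into 1 closed loop(s), length Σ = 6.607357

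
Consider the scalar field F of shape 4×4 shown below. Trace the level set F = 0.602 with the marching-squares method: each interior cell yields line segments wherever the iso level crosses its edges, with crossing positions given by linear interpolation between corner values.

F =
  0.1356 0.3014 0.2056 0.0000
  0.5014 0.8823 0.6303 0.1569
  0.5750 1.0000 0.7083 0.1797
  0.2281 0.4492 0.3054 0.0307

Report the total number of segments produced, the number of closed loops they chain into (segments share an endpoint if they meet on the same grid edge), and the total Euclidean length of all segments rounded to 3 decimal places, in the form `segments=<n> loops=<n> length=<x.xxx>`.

cell (0,0): code 0100 → (0.517,1.000)–(1.000,0.264)
cell (0,1): code 1100 → (0.933,2.000)–(0.517,1.000)
cell (0,2): code 1000 → (1.000,2.060)–(0.933,2.000)
cell (1,0): code 0110 → (1.000,0.264)–(2.000,0.064)
cell (1,2): code 1001 → (2.000,2.201)–(1.000,2.060)
cell (2,0): code 0010 → (2.000,0.064)–(2.723,1.000)
cell (2,1): code 0011 → (2.723,1.000)–(2.264,2.000)
cell (2,2): code 0001 → (2.264,2.000)–(2.000,2.201)
total: 8 segments, chained into 1 closed loop(s), length Σ = 6.697171

segments=8 loops=1 length=6.697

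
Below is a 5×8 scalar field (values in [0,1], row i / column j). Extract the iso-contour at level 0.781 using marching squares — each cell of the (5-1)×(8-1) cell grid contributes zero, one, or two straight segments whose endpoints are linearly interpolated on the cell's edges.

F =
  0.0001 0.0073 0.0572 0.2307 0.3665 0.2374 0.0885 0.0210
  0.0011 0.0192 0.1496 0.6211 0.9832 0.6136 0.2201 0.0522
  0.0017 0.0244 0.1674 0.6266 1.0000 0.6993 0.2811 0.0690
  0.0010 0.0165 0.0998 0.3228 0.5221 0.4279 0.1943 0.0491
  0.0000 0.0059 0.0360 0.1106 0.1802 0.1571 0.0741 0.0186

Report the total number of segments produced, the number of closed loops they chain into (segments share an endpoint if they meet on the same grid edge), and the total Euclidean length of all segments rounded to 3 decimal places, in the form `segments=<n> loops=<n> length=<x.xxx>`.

cell (0,3): code 0100 → (0.672,4.000)–(1.000,3.442)
cell (0,4): code 1000 → (1.000,4.547)–(0.672,4.000)
cell (1,3): code 0110 → (1.000,3.442)–(2.000,3.413)
cell (1,4): code 1001 → (2.000,4.728)–(1.000,4.547)
cell (2,3): code 0010 → (2.000,3.413)–(2.458,4.000)
cell (2,4): code 0001 → (2.458,4.000)–(2.000,4.728)
total: 6 segments, chained into 1 closed loop(s), length Σ = 4.906815

segments=6 loops=1 length=4.907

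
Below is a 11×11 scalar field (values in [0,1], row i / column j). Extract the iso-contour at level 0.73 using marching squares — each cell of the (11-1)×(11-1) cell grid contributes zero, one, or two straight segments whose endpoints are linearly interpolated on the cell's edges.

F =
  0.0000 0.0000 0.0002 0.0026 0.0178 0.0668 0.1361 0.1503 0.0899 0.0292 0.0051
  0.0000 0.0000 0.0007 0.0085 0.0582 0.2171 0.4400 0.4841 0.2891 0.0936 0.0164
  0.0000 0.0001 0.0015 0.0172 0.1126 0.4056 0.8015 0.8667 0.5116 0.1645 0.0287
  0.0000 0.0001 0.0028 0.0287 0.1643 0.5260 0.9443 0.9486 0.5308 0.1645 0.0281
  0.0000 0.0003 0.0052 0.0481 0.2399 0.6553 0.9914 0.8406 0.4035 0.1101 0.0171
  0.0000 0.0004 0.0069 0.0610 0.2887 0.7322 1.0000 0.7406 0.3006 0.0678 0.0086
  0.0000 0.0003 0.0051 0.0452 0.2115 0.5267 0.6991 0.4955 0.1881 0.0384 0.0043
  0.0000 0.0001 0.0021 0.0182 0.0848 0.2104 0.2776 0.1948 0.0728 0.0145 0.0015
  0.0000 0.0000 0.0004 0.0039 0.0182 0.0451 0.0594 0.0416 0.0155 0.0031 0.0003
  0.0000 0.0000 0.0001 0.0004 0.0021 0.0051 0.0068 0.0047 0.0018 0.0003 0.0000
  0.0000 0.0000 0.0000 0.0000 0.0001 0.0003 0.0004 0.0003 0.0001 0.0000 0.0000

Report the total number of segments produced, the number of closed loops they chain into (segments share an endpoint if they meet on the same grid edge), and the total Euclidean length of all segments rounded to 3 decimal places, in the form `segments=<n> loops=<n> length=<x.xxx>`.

segments=14 loops=1 length=10.703

cell (1,5): code 0100 → (1.802,6.000)–(2.000,5.819)
cell (1,6): code 1100 → (1.643,7.000)–(1.802,6.000)
cell (1,7): code 1000 → (2.000,7.385)–(1.643,7.000)
cell (2,5): code 0110 → (2.000,5.819)–(3.000,5.488)
cell (2,7): code 1001 → (3.000,7.523)–(2.000,7.385)
cell (3,5): code 0110 → (3.000,5.488)–(4.000,5.222)
cell (3,7): code 1001 → (4.000,7.253)–(3.000,7.523)
cell (4,4): code 0100 → (4.971,5.000)–(5.000,4.995)
cell (4,5): code 1110 → (4.000,5.222)–(4.971,5.000)
cell (4,7): code 1001 → (5.000,7.024)–(4.000,7.253)
cell (5,4): code 0010 → (5.000,4.995)–(5.011,5.000)
cell (5,5): code 0011 → (5.011,5.000)–(5.897,6.000)
cell (5,6): code 0011 → (5.897,6.000)–(5.043,7.000)
cell (5,7): code 0001 → (5.043,7.000)–(5.000,7.024)
total: 14 segments, chained into 1 closed loop(s), length Σ = 10.703488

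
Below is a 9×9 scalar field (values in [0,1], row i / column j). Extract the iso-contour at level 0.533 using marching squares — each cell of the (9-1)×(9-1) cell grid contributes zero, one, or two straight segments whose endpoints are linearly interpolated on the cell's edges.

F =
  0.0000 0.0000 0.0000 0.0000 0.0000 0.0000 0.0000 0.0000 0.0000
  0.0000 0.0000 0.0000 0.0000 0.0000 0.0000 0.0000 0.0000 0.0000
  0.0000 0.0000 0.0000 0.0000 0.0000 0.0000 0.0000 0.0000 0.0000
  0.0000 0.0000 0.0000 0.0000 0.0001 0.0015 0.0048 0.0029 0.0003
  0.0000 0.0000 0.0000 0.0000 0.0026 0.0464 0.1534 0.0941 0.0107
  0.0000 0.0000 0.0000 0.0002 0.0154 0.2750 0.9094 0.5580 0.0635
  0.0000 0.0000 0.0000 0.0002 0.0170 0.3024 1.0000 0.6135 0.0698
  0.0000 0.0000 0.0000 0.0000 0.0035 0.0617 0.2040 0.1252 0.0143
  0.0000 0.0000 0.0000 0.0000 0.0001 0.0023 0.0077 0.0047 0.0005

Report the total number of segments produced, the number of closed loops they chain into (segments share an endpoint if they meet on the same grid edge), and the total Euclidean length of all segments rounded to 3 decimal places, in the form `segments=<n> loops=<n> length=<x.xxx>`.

segments=8 loops=1 length=6.147

cell (4,5): code 0100 → (4.502,6.000)–(5.000,5.407)
cell (4,6): code 1100 → (4.946,7.000)–(4.502,6.000)
cell (4,7): code 1000 → (5.000,7.051)–(4.946,7.000)
cell (5,5): code 0110 → (5.000,5.407)–(6.000,5.331)
cell (5,7): code 1001 → (6.000,7.148)–(5.000,7.051)
cell (6,5): code 0010 → (6.000,5.331)–(6.587,6.000)
cell (6,6): code 0011 → (6.587,6.000)–(6.165,7.000)
cell (6,7): code 0001 → (6.165,7.000)–(6.000,7.148)
total: 8 segments, chained into 1 closed loop(s), length Σ = 6.147253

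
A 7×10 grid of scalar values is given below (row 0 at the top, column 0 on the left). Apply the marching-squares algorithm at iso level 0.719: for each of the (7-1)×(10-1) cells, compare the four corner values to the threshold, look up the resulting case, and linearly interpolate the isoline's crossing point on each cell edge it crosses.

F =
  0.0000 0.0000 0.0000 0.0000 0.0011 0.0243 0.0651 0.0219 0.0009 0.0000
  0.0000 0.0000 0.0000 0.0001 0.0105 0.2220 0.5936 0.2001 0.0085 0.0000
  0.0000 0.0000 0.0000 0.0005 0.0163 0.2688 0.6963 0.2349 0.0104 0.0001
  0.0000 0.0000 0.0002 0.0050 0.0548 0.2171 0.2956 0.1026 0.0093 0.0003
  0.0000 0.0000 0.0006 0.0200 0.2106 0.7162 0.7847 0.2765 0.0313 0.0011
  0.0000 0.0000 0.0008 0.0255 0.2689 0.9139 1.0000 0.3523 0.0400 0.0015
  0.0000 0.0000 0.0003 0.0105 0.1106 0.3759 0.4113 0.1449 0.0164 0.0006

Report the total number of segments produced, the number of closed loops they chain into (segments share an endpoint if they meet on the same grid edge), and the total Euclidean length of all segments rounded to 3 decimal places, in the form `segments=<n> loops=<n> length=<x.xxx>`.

segments=8 loops=1 length=5.398

cell (3,5): code 0100 → (3.866,6.000)–(4.000,5.041)
cell (3,6): code 1000 → (4.000,6.129)–(3.866,6.000)
cell (4,4): code 0100 → (4.014,5.000)–(5.000,4.698)
cell (4,5): code 1110 → (4.000,5.041)–(4.014,5.000)
cell (4,6): code 1001 → (5.000,6.434)–(4.000,6.129)
cell (5,4): code 0010 → (5.000,4.698)–(5.362,5.000)
cell (5,5): code 0011 → (5.362,5.000)–(5.477,6.000)
cell (5,6): code 0001 → (5.477,6.000)–(5.000,6.434)
total: 8 segments, chained into 1 closed loop(s), length Σ = 5.398005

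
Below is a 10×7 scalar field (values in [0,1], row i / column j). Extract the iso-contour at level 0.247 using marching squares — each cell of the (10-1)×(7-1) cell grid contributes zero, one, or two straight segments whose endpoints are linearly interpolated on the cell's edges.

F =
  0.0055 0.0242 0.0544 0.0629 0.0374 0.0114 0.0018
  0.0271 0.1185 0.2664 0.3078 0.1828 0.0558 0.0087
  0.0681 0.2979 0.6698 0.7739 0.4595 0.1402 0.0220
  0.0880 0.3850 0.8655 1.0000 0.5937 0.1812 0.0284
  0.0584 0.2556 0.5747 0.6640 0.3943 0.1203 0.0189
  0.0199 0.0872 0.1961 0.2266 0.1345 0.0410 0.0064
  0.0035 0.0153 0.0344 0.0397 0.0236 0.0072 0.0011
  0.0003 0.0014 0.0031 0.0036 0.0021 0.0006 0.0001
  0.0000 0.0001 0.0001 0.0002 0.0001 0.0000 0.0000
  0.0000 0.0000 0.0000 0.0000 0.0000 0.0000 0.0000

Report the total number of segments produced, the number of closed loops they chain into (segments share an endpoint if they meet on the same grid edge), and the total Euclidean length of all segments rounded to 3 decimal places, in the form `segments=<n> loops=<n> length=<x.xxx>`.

cell (0,1): code 0100 → (0.908,2.000)–(1.000,1.869)
cell (0,2): code 1100 → (0.752,3.000)–(0.908,2.000)
cell (0,3): code 1000 → (1.000,3.486)–(0.752,3.000)
cell (1,0): code 0100 → (1.716,1.000)–(2.000,0.779)
cell (1,1): code 1110 → (1.000,1.869)–(1.716,1.000)
cell (1,3): code 1101 → (1.232,4.000)–(1.000,3.486)
cell (1,4): code 1000 → (2.000,4.666)–(1.232,4.000)
cell (2,0): code 0110 → (2.000,0.779)–(3.000,0.535)
cell (2,4): code 1001 → (3.000,4.840)–(2.000,4.666)
cell (3,0): code 0110 → (3.000,0.535)–(4.000,0.956)
cell (3,4): code 1001 → (4.000,4.538)–(3.000,4.840)
cell (4,0): code 0010 → (4.000,0.956)–(4.051,1.000)
cell (4,1): code 0011 → (4.051,1.000)–(4.866,2.000)
cell (4,2): code 0011 → (4.866,2.000)–(4.953,3.000)
cell (4,3): code 0011 → (4.953,3.000)–(4.567,4.000)
cell (4,4): code 0001 → (4.567,4.000)–(4.000,4.538)
total: 16 segments, chained into 1 closed loop(s), length Σ = 13.172321

segments=16 loops=1 length=13.172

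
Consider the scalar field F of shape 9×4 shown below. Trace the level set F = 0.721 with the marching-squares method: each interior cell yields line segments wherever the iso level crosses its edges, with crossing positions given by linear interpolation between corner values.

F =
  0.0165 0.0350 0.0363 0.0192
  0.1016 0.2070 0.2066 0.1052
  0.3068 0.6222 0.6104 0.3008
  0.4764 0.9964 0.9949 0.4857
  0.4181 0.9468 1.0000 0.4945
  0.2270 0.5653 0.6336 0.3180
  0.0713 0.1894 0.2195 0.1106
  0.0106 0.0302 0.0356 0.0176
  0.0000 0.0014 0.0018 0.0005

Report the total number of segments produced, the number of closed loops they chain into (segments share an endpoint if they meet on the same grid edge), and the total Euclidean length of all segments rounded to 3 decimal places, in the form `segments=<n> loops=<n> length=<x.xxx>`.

segments=8 loops=1 length=7.490

cell (2,0): code 0100 → (2.264,1.000)–(3.000,0.470)
cell (2,1): code 1100 → (2.288,2.000)–(2.264,1.000)
cell (2,2): code 1000 → (3.000,2.538)–(2.288,2.000)
cell (3,0): code 0110 → (3.000,0.470)–(4.000,0.573)
cell (3,2): code 1001 → (4.000,2.552)–(3.000,2.538)
cell (4,0): code 0010 → (4.000,0.573)–(4.592,1.000)
cell (4,1): code 0011 → (4.592,1.000)–(4.761,2.000)
cell (4,2): code 0001 → (4.761,2.000)–(4.000,2.552)
total: 8 segments, chained into 1 closed loop(s), length Σ = 7.489576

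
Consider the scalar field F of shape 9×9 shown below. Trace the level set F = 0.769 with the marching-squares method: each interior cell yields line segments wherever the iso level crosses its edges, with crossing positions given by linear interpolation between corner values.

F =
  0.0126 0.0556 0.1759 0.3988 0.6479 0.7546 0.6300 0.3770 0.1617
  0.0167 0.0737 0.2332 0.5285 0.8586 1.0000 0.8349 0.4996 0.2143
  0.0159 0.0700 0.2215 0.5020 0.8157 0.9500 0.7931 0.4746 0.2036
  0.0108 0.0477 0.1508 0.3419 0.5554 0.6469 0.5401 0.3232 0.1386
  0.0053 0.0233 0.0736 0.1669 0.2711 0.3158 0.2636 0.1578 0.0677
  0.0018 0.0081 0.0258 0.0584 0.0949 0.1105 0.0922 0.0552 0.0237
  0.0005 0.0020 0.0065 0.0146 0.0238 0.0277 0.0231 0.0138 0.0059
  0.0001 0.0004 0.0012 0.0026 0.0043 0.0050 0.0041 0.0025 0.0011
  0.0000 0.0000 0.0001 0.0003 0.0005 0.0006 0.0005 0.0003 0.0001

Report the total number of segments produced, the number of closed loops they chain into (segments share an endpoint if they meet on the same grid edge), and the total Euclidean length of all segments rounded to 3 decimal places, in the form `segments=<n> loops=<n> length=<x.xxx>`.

cell (0,3): code 0100 → (0.575,4.000)–(1.000,3.729)
cell (0,4): code 1100 → (0.059,5.000)–(0.575,4.000)
cell (0,5): code 1100 → (0.678,6.000)–(0.059,5.000)
cell (0,6): code 1000 → (1.000,6.197)–(0.678,6.000)
cell (1,3): code 0110 → (1.000,3.729)–(2.000,3.851)
cell (1,6): code 1001 → (2.000,6.076)–(1.000,6.197)
cell (2,3): code 0010 → (2.000,3.851)–(2.179,4.000)
cell (2,4): code 0011 → (2.179,4.000)–(2.597,5.000)
cell (2,5): code 0011 → (2.597,5.000)–(2.095,6.000)
cell (2,6): code 0001 → (2.095,6.000)–(2.000,6.076)
total: 10 segments, chained into 1 closed loop(s), length Σ = 7.755355

segments=10 loops=1 length=7.755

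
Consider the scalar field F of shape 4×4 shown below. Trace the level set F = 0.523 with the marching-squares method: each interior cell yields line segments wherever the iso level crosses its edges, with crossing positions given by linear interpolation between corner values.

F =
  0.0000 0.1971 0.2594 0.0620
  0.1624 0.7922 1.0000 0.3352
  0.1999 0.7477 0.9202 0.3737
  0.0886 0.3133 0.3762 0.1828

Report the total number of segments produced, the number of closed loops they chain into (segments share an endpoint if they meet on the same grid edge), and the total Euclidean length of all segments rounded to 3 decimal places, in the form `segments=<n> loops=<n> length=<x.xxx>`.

cell (0,0): code 0100 → (0.548,1.000)–(1.000,0.573)
cell (0,1): code 1100 → (0.356,2.000)–(0.548,1.000)
cell (0,2): code 1000 → (1.000,2.718)–(0.356,2.000)
cell (1,0): code 0110 → (1.000,0.573)–(2.000,0.590)
cell (1,2): code 1001 → (2.000,2.727)–(1.000,2.718)
cell (2,0): code 0010 → (2.000,0.590)–(2.517,1.000)
cell (2,1): code 0011 → (2.517,1.000)–(2.730,2.000)
cell (2,2): code 0001 → (2.730,2.000)–(2.000,2.727)
total: 8 segments, chained into 1 closed loop(s), length Σ = 7.317743

segments=8 loops=1 length=7.318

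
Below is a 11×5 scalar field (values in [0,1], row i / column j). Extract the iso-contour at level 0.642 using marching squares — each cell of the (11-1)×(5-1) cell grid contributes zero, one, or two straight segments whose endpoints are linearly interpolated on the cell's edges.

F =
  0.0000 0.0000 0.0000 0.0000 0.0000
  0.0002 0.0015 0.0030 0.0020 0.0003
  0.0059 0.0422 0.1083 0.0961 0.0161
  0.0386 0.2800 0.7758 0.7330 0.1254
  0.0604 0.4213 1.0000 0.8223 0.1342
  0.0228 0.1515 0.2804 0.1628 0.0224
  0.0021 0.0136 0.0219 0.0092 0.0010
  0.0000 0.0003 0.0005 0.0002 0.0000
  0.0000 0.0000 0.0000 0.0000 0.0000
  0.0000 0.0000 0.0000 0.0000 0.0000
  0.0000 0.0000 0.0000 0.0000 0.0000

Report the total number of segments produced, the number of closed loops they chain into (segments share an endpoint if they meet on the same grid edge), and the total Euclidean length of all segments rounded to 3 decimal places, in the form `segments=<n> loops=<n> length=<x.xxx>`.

segments=8 loops=1 length=5.808

cell (2,1): code 0100 → (2.800,2.000)–(3.000,1.730)
cell (2,2): code 1100 → (2.857,3.000)–(2.800,2.000)
cell (2,3): code 1000 → (3.000,3.150)–(2.857,3.000)
cell (3,1): code 0110 → (3.000,1.730)–(4.000,1.381)
cell (3,3): code 1001 → (4.000,3.262)–(3.000,3.150)
cell (4,1): code 0010 → (4.000,1.381)–(4.497,2.000)
cell (4,2): code 0011 → (4.497,2.000)–(4.273,3.000)
cell (4,3): code 0001 → (4.273,3.000)–(4.000,3.262)
total: 8 segments, chained into 1 closed loop(s), length Σ = 5.807508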